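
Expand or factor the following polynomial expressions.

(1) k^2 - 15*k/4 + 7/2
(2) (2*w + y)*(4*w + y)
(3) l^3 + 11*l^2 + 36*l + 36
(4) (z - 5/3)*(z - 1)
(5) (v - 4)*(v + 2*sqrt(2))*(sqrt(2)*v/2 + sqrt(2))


(1) = (k - 2)*(k - 7/4)
(2) = 8*w^2 + 6*w*y + y^2
(3) = (l + 2)*(l + 3)*(l + 6)
(4) = z^2 - 8*z/3 + 5/3
(5) = sqrt(2)*v^3/2 - sqrt(2)*v^2 + 2*v^2 - 4*sqrt(2)*v - 4*v - 16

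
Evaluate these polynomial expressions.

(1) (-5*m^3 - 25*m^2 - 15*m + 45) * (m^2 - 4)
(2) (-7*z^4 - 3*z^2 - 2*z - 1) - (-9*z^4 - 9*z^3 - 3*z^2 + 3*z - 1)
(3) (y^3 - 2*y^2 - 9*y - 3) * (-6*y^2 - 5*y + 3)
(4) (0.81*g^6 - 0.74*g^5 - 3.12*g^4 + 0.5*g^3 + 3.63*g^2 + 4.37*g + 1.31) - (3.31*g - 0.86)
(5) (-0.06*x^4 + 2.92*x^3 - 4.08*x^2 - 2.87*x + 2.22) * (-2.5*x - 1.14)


(1) = -5*m^5 - 25*m^4 + 5*m^3 + 145*m^2 + 60*m - 180
(2) = 2*z^4 + 9*z^3 - 5*z
(3) = -6*y^5 + 7*y^4 + 67*y^3 + 57*y^2 - 12*y - 9
(4) = 0.81*g^6 - 0.74*g^5 - 3.12*g^4 + 0.5*g^3 + 3.63*g^2 + 1.06*g + 2.17
(5) = 0.15*x^5 - 7.2316*x^4 + 6.8712*x^3 + 11.8262*x^2 - 2.2782*x - 2.5308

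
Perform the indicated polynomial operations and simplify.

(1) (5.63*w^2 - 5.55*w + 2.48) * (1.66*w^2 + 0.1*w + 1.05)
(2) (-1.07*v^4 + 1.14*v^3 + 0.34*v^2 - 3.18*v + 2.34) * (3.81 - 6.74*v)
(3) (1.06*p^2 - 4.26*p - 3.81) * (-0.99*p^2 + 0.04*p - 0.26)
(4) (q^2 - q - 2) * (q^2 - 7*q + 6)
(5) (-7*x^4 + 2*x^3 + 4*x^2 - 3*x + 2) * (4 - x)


(1) = 9.3458*w^4 - 8.65*w^3 + 9.4733*w^2 - 5.5795*w + 2.604
(2) = 7.2118*v^5 - 11.7603*v^4 + 2.0518*v^3 + 22.7286*v^2 - 27.8874*v + 8.9154
(3) = -1.0494*p^4 + 4.2598*p^3 + 3.3259*p^2 + 0.9552*p + 0.9906
(4) = q^4 - 8*q^3 + 11*q^2 + 8*q - 12
(5) = 7*x^5 - 30*x^4 + 4*x^3 + 19*x^2 - 14*x + 8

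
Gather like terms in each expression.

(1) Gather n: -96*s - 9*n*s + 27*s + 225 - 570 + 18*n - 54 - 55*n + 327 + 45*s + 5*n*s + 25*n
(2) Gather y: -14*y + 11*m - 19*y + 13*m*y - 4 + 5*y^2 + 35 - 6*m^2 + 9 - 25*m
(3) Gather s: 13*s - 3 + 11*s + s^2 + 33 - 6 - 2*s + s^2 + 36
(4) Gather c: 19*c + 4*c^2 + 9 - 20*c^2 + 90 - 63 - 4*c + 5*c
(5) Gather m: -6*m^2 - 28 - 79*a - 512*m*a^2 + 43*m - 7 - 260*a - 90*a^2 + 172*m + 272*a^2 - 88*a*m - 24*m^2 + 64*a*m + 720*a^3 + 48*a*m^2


(1) = n*(-4*s - 12) - 24*s - 72
(2) = -6*m^2 - 14*m + 5*y^2 + y*(13*m - 33) + 40
(3) = 2*s^2 + 22*s + 60
(4) = -16*c^2 + 20*c + 36
(5) = 720*a^3 + 182*a^2 - 339*a + m^2*(48*a - 30) + m*(-512*a^2 - 24*a + 215) - 35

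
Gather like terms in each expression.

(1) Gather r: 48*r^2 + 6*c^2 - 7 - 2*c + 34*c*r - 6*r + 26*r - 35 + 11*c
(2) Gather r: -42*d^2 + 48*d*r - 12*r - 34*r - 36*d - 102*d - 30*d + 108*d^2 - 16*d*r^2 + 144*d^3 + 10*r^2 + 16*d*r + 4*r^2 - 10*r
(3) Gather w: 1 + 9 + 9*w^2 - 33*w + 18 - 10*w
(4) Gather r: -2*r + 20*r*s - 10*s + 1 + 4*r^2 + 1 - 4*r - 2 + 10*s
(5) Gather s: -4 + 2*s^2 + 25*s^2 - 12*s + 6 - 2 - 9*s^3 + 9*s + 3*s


(1) = 6*c^2 + 9*c + 48*r^2 + r*(34*c + 20) - 42
(2) = 144*d^3 + 66*d^2 - 168*d + r^2*(14 - 16*d) + r*(64*d - 56)
(3) = 9*w^2 - 43*w + 28
(4) = 4*r^2 + r*(20*s - 6)
(5) = -9*s^3 + 27*s^2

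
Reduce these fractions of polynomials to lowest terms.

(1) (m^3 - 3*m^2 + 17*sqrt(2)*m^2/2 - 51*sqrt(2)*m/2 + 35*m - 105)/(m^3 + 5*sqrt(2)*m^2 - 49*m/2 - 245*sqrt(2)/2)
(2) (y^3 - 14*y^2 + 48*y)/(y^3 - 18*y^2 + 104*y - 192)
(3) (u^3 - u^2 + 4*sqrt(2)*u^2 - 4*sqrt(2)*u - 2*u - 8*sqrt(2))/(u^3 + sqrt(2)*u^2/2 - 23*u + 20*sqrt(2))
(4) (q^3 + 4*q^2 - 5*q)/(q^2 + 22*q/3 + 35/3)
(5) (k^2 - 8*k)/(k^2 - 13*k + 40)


(1) = (4*m - 12)/(4*m - 14*sqrt(2))
(2) = y/(y - 4)
(3) = (2*u^2 - 2*u - 4)/(2*u^2 - 7*sqrt(2)*u + 10)
(4) = (3*q^2 - 3*q)/(3*q + 7)
(5) = k/(k - 5)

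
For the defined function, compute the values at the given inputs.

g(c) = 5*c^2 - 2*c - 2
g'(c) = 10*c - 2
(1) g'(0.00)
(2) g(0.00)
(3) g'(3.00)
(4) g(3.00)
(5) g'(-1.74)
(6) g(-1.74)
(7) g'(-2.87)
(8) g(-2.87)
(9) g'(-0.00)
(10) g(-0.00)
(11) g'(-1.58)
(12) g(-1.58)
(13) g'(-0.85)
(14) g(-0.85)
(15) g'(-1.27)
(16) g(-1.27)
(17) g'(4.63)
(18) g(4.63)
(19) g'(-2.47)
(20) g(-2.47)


(1) = -2.00
(2) = -2.00
(3) = 28.00
(4) = 37.00
(5) = -19.40
(6) = 16.62
(7) = -30.70
(8) = 44.92
(9) = -2.00
(10) = -2.00
(11) = -17.80
(12) = 13.64
(13) = -10.50
(14) = 3.31
(15) = -14.70
(16) = 8.60
(17) = 44.30
(18) = 95.92
(19) = -26.70
(20) = 33.44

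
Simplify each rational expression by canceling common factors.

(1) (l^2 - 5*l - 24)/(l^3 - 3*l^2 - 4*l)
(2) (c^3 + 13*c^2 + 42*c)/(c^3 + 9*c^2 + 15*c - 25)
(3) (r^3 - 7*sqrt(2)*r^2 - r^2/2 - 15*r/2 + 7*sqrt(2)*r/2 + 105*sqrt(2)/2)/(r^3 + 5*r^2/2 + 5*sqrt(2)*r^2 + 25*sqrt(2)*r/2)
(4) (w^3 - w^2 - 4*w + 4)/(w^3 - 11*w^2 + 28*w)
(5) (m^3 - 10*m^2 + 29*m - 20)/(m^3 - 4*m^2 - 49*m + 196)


(1) = (l^2 - 5*l - 24)/(l^3 - 3*l^2 - 4*l)
(2) = (c^3 + 13*c^2 + 42*c)/(c^3 + 9*c^2 + 15*c - 25)
(3) = (4*r^2 + r*(-28*sqrt(2) - 12) + 84*sqrt(2))/(4*r^2 + 20*sqrt(2)*r)
(4) = (w^3 - w^2 - 4*w + 4)/(w^3 - 11*w^2 + 28*w)
(5) = (m^2 - 6*m + 5)/(m^2 - 49)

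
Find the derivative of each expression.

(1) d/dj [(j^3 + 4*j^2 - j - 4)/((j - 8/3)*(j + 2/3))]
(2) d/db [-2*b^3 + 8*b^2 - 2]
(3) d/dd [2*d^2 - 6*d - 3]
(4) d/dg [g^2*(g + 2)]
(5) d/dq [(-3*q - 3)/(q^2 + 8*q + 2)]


(1) = 9*(9*j^4 - 36*j^3 - 111*j^2 - 56*j - 56)/(81*j^4 - 324*j^3 + 36*j^2 + 576*j + 256)
(2) = 2*b*(8 - 3*b)
(3) = 4*d - 6
(4) = g*(3*g + 4)
(5) = 3*(-q^2 - 8*q + 2*(q + 1)*(q + 4) - 2)/(q^2 + 8*q + 2)^2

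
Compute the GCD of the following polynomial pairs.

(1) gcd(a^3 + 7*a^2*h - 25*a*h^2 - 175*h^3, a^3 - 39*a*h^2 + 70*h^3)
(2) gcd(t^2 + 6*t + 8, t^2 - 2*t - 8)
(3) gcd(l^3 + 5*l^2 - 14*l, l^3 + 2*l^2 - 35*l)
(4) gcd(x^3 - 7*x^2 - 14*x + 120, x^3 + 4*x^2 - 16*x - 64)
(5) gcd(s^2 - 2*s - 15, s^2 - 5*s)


(1) = a^2 + 2*a*h - 35*h^2
(2) = t + 2
(3) = l^2 + 7*l
(4) = x + 4
(5) = s - 5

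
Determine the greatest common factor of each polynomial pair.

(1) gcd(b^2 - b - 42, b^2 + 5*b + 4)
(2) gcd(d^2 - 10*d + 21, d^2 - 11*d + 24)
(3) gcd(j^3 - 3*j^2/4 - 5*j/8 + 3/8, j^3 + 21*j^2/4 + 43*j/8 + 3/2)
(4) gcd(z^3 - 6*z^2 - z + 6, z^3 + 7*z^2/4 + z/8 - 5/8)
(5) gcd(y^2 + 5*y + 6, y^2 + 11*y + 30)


(1) = 1
(2) = gcd((d - 7)*(d - 3), (d - 8)*(d - 3)) = d - 3
(3) = gcd((j - 1)*(j - 1/2)*(j + 3/4), (j + 1/2)*(j + 3/4)*(j + 4)) = j + 3/4
(4) = gcd((z - 6)*(z - 1)*(z + 1), (z - 1/2)*(z + 1)*(z + 5/4)) = z + 1
(5) = gcd((y + 2)*(y + 3), (y + 5)*(y + 6)) = 1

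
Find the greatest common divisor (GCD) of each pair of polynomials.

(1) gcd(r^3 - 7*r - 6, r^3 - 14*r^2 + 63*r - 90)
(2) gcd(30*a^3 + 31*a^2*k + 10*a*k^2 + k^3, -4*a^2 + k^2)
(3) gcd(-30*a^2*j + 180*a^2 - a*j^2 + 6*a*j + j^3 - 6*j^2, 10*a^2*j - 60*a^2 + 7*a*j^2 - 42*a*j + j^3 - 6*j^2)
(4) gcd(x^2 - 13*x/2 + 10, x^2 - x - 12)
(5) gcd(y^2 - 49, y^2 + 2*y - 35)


(1) = r - 3
(2) = 2*a + k
(3) = 5*a*j - 30*a + j^2 - 6*j
(4) = x - 4
(5) = gcd((y - 7)*(y + 7), (y - 5)*(y + 7)) = y + 7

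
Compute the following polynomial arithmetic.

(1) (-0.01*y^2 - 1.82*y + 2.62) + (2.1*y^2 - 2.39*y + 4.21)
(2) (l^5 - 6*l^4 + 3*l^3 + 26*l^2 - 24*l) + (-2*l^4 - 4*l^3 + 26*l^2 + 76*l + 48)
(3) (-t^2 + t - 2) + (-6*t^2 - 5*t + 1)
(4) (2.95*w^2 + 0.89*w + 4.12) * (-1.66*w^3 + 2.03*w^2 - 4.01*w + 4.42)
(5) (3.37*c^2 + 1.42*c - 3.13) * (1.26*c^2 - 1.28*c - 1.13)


(1) = 2.09*y^2 - 4.21*y + 6.83
(2) = l^5 - 8*l^4 - l^3 + 52*l^2 + 52*l + 48
(3) = -7*t^2 - 4*t - 1
(4) = -4.897*w^5 + 4.5111*w^4 - 16.862*w^3 + 17.8337*w^2 - 12.5874*w + 18.2104
(5) = 4.2462*c^4 - 2.5244*c^3 - 9.5695*c^2 + 2.4018*c + 3.5369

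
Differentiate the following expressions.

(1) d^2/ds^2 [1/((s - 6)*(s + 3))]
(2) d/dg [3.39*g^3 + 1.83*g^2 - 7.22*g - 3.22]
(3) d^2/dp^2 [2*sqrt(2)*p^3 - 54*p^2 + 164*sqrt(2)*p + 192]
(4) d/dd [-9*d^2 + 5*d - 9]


(1) = 2*((s - 6)^2 + (s - 6)*(s + 3) + (s + 3)^2)/((s - 6)^3*(s + 3)^3)
(2) = 10.17*g^2 + 3.66*g - 7.22
(3) = 12*sqrt(2)*p - 108
(4) = 5 - 18*d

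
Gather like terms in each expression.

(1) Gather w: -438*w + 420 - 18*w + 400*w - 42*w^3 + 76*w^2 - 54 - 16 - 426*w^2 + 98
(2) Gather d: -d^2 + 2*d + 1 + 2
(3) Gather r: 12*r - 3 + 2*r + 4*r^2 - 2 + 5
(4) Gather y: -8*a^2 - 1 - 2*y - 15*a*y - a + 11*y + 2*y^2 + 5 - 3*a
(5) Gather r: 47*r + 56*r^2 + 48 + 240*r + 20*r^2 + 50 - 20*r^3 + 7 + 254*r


(1) = -42*w^3 - 350*w^2 - 56*w + 448
(2) = -d^2 + 2*d + 3
(3) = 4*r^2 + 14*r
(4) = -8*a^2 - 4*a + 2*y^2 + y*(9 - 15*a) + 4
(5) = -20*r^3 + 76*r^2 + 541*r + 105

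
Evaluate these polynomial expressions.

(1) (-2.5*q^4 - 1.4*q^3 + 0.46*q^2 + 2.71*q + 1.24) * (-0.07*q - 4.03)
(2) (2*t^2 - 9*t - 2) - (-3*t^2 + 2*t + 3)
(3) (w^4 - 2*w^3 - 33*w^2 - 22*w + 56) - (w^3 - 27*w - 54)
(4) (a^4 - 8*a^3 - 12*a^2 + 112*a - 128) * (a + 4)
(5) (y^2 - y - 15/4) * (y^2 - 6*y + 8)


(1) = 0.175*q^5 + 10.173*q^4 + 5.6098*q^3 - 2.0435*q^2 - 11.0081*q - 4.9972
(2) = 5*t^2 - 11*t - 5
(3) = w^4 - 3*w^3 - 33*w^2 + 5*w + 110
(4) = a^5 - 4*a^4 - 44*a^3 + 64*a^2 + 320*a - 512
(5) = y^4 - 7*y^3 + 41*y^2/4 + 29*y/2 - 30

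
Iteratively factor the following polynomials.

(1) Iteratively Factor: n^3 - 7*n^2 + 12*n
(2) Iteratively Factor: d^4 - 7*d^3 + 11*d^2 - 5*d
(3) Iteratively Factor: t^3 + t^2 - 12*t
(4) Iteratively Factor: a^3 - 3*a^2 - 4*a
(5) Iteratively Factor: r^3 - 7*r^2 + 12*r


(1) = (n)*(n^2 - 7*n + 12) = n*(n - 3)*(n - 4)
(2) = (d - 1)*(d^3 - 6*d^2 + 5*d) = d*(d - 1)*(d^2 - 6*d + 5) = d*(d - 1)^2*(d - 5)
(3) = (t + 4)*(t^2 - 3*t) = (t - 3)*(t + 4)*(t)
(4) = (a + 1)*(a^2 - 4*a) = (a - 4)*(a + 1)*(a)
(5) = (r - 4)*(r^2 - 3*r) = (r - 4)*(r - 3)*(r)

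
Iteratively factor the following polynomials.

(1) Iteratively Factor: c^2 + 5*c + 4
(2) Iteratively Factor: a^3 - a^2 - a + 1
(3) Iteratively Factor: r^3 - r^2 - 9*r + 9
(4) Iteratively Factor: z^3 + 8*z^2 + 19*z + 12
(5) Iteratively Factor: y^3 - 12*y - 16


(1) = (c + 4)*(c + 1)
(2) = (a + 1)*(a^2 - 2*a + 1) = (a - 1)*(a + 1)*(a - 1)
(3) = (r - 3)*(r^2 + 2*r - 3) = (r - 3)*(r - 1)*(r + 3)
(4) = (z + 3)*(z^2 + 5*z + 4) = (z + 3)*(z + 4)*(z + 1)
(5) = (y + 2)*(y^2 - 2*y - 8) = (y + 2)^2*(y - 4)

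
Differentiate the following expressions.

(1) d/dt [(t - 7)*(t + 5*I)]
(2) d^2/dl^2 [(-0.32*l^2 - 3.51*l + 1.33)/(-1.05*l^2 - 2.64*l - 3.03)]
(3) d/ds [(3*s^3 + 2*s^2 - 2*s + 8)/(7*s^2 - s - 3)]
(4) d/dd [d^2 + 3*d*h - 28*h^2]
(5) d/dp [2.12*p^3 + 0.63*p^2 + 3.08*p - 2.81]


(1) = 2*t - 7 + 5*I
(2) = (5.96547*l^3 - 14.90643*l^2 - 89.12295*l - 60.354954)/(1.157625*l^6 + 8.7318*l^5 + 31.975965*l^4 + 68.794704*l^3 + 92.273499*l^2 + 72.712728*l + 27.818127)
(3) = (21*s^4 - 6*s^3 - 15*s^2 - 124*s + 14)/(49*s^4 - 14*s^3 - 41*s^2 + 6*s + 9)
(4) = 2*d + 3*h
(5) = 6.36*p^2 + 1.26*p + 3.08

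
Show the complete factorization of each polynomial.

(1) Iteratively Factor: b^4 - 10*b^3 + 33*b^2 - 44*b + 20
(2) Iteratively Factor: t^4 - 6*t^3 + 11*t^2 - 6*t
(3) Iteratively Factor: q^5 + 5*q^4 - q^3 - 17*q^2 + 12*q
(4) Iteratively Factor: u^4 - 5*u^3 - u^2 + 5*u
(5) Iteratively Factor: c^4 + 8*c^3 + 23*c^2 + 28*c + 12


(1) = (b - 1)*(b^3 - 9*b^2 + 24*b - 20) = (b - 2)*(b - 1)*(b^2 - 7*b + 10) = (b - 5)*(b - 2)*(b - 1)*(b - 2)
(2) = (t - 2)*(t^3 - 4*t^2 + 3*t) = (t - 2)*(t - 1)*(t^2 - 3*t) = t*(t - 2)*(t - 1)*(t - 3)
(3) = (q)*(q^4 + 5*q^3 - q^2 - 17*q + 12) = q*(q + 3)*(q^3 + 2*q^2 - 7*q + 4) = q*(q + 3)*(q + 4)*(q^2 - 2*q + 1) = q*(q - 1)*(q + 3)*(q + 4)*(q - 1)
(4) = (u - 5)*(u^3 - u) = (u - 5)*(u - 1)*(u^2 + u) = (u - 5)*(u - 1)*(u + 1)*(u)
(5) = (c + 1)*(c^3 + 7*c^2 + 16*c + 12) = (c + 1)*(c + 3)*(c^2 + 4*c + 4) = (c + 1)*(c + 2)*(c + 3)*(c + 2)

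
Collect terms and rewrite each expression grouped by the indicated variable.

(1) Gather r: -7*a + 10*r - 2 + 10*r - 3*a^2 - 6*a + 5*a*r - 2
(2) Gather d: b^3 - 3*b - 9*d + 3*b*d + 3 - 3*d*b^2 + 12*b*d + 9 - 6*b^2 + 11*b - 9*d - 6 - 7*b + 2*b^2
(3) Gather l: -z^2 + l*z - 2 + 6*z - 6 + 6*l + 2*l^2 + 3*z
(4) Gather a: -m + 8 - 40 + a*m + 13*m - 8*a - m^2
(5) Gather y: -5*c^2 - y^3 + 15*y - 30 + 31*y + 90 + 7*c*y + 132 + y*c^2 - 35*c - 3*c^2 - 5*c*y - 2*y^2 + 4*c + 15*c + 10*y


(1) = -3*a^2 - 13*a + r*(5*a + 20) - 4
(2) = b^3 - 4*b^2 + b + d*(-3*b^2 + 15*b - 18) + 6
(3) = 2*l^2 + l*(z + 6) - z^2 + 9*z - 8
(4) = a*(m - 8) - m^2 + 12*m - 32
(5) = -8*c^2 - 16*c - y^3 - 2*y^2 + y*(c^2 + 2*c + 56) + 192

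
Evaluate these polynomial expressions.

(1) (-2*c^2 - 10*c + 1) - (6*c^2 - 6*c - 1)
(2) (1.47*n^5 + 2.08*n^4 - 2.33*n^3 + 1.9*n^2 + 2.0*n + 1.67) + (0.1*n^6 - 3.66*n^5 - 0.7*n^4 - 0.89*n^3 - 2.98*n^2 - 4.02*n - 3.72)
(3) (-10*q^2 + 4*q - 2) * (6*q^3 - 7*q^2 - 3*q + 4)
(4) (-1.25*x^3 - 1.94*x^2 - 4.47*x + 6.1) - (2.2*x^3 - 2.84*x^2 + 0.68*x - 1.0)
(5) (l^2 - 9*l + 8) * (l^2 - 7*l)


(1) = -8*c^2 - 4*c + 2
(2) = 0.1*n^6 - 2.19*n^5 + 1.38*n^4 - 3.22*n^3 - 1.08*n^2 - 2.02*n - 2.05
(3) = -60*q^5 + 94*q^4 - 10*q^3 - 38*q^2 + 22*q - 8
(4) = -3.45*x^3 + 0.9*x^2 - 5.15*x + 7.1
(5) = l^4 - 16*l^3 + 71*l^2 - 56*l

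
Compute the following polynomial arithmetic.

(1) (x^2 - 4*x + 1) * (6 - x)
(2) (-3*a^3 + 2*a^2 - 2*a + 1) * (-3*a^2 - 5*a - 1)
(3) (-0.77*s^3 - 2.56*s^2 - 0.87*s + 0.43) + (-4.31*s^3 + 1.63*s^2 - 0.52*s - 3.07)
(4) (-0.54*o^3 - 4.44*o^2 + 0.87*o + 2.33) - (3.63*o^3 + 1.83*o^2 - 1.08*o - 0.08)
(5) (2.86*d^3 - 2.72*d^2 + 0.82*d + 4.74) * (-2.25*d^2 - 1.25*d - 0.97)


(1) = -x^3 + 10*x^2 - 25*x + 6
(2) = 9*a^5 + 9*a^4 - a^3 + 5*a^2 - 3*a - 1
(3) = -5.08*s^3 - 0.93*s^2 - 1.39*s - 2.64
(4) = -4.17*o^3 - 6.27*o^2 + 1.95*o + 2.41
(5) = -6.435*d^5 + 2.545*d^4 - 1.2192*d^3 - 9.0516*d^2 - 6.7204*d - 4.5978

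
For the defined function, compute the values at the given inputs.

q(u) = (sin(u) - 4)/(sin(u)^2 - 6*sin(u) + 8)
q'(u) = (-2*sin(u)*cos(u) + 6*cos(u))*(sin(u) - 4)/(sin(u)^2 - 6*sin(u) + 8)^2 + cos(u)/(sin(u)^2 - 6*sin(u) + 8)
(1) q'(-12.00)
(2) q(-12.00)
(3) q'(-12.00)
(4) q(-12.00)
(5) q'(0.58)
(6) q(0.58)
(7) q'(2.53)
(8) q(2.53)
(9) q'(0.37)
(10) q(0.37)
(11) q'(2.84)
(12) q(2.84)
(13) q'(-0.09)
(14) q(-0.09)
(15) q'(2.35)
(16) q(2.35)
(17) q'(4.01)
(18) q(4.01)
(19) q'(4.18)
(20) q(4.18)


(1) = -0.39
(2) = -0.68
(3) = -0.39
(4) = -0.68
(5) = -0.40
(6) = -0.69
(7) = 0.40
(8) = -0.70
(9) = -0.35
(10) = -0.61
(11) = 0.33
(12) = -0.59
(13) = -0.23
(14) = -0.48
(15) = 0.42
(16) = -0.78
(17) = 0.08
(18) = -0.36
(19) = 0.06
(20) = -0.35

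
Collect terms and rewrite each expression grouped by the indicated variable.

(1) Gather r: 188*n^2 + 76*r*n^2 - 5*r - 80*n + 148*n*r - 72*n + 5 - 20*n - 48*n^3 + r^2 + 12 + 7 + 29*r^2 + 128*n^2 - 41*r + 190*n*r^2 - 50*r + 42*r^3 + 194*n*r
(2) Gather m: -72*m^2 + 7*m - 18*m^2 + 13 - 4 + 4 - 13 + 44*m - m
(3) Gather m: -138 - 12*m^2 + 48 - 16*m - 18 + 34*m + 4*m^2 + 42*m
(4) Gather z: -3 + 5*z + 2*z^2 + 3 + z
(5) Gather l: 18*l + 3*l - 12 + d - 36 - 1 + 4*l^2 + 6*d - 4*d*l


(1) = -48*n^3 + 316*n^2 - 172*n + 42*r^3 + r^2*(190*n + 30) + r*(76*n^2 + 342*n - 96) + 24
(2) = -90*m^2 + 50*m
(3) = -8*m^2 + 60*m - 108
(4) = 2*z^2 + 6*z
(5) = 7*d + 4*l^2 + l*(21 - 4*d) - 49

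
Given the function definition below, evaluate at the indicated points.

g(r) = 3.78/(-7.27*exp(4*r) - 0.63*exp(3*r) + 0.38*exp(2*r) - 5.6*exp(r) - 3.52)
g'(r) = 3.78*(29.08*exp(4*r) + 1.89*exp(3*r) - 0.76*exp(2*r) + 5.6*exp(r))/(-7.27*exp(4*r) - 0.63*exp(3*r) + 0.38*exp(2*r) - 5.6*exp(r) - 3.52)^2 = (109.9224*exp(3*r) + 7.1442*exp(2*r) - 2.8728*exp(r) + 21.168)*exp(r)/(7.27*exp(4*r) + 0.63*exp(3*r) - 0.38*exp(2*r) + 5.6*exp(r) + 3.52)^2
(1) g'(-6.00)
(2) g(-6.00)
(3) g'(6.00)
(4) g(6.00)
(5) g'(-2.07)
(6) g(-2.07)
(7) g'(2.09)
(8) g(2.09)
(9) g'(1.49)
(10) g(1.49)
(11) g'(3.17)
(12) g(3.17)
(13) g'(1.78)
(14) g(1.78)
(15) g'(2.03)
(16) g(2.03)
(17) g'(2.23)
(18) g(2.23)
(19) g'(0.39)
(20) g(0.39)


(1) = 0.00
(2) = -1.07
(3) = 0.00
(4) = -0.00
(5) = 0.15
(6) = -0.89
(7) = 0.00
(8) = -0.00
(9) = 0.01
(10) = -0.00
(11) = 0.00
(12) = -0.00
(13) = 0.00
(14) = -0.00
(15) = 0.00
(16) = -0.00
(17) = 0.00
(18) = -0.00
(19) = 0.25
(20) = -0.08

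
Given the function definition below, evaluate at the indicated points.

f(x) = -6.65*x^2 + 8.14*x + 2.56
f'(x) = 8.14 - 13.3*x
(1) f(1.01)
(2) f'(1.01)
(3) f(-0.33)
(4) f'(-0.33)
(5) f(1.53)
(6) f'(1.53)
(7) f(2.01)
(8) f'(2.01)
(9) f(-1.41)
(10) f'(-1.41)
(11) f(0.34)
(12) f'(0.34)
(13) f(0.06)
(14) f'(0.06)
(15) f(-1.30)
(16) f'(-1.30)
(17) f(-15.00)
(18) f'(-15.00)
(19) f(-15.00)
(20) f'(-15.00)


(1) = 4.00
(2) = -5.29
(3) = -0.85
(4) = 12.53
(5) = -0.55
(6) = -12.21
(7) = -7.95
(8) = -18.59
(9) = -22.14
(10) = 26.89
(11) = 4.56
(12) = 3.62
(13) = 3.02
(14) = 7.34
(15) = -19.26
(16) = 25.43
(17) = -1615.79
(18) = 207.64
(19) = -1615.79
(20) = 207.64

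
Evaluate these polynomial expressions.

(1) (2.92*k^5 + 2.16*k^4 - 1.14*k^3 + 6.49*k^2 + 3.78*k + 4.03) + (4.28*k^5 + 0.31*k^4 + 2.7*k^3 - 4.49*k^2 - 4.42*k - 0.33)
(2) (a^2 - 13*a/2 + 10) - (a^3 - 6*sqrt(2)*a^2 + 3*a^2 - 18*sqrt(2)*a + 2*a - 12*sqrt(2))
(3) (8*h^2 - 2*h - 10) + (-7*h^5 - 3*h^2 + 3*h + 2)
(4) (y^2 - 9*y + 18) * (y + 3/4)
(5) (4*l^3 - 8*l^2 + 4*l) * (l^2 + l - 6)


(1) = 7.2*k^5 + 2.47*k^4 + 1.56*k^3 + 2.0*k^2 - 0.64*k + 3.7
(2) = -a^3 - 2*a^2 + 6*sqrt(2)*a^2 - 17*a/2 + 18*sqrt(2)*a + 10 + 12*sqrt(2)
(3) = -7*h^5 + 5*h^2 + h - 8
(4) = y^3 - 33*y^2/4 + 45*y/4 + 27/2
(5) = 4*l^5 - 4*l^4 - 28*l^3 + 52*l^2 - 24*l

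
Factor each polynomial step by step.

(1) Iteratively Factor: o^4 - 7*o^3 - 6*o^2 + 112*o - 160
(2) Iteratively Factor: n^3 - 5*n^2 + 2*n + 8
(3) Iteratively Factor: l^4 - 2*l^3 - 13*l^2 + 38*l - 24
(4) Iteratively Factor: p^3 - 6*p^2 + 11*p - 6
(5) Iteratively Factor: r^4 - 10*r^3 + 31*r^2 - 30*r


(1) = (o - 4)*(o^3 - 3*o^2 - 18*o + 40) = (o - 5)*(o - 4)*(o^2 + 2*o - 8) = (o - 5)*(o - 4)*(o - 2)*(o + 4)
(2) = (n - 4)*(n^2 - n - 2) = (n - 4)*(n + 1)*(n - 2)
(3) = (l - 1)*(l^3 - l^2 - 14*l + 24) = (l - 1)*(l + 4)*(l^2 - 5*l + 6) = (l - 3)*(l - 1)*(l + 4)*(l - 2)
(4) = (p - 3)*(p^2 - 3*p + 2) = (p - 3)*(p - 1)*(p - 2)
(5) = (r - 2)*(r^3 - 8*r^2 + 15*r) = (r - 5)*(r - 2)*(r^2 - 3*r) = r*(r - 5)*(r - 2)*(r - 3)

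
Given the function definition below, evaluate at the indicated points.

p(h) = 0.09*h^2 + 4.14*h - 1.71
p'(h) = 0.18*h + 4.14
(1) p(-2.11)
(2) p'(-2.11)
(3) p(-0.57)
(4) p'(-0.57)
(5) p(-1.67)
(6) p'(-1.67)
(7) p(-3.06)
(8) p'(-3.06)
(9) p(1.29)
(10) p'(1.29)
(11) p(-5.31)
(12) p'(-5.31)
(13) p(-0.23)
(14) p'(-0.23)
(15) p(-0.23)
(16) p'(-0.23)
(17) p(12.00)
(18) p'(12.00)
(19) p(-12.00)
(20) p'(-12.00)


(1) = -10.04
(2) = 3.76
(3) = -4.04
(4) = 4.04
(5) = -8.37
(6) = 3.84
(7) = -13.54
(8) = 3.59
(9) = 3.78
(10) = 4.37
(11) = -21.16
(12) = 3.18
(13) = -2.66
(14) = 4.10
(15) = -2.66
(16) = 4.10
(17) = 60.93
(18) = 6.30
(19) = -38.43
(20) = 1.98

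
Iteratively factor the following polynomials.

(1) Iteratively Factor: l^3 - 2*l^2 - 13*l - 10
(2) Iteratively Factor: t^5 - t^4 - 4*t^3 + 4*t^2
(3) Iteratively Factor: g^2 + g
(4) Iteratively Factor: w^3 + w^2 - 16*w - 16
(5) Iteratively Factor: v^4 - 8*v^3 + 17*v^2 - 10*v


(1) = (l + 2)*(l^2 - 4*l - 5) = (l - 5)*(l + 2)*(l + 1)
(2) = (t + 2)*(t^4 - 3*t^3 + 2*t^2) = t*(t + 2)*(t^3 - 3*t^2 + 2*t) = t*(t - 2)*(t + 2)*(t^2 - t) = t*(t - 2)*(t - 1)*(t + 2)*(t)
(3) = (g + 1)*(g)
(4) = (w + 4)*(w^2 - 3*w - 4) = (w - 4)*(w + 4)*(w + 1)
(5) = (v - 1)*(v^3 - 7*v^2 + 10*v) = v*(v - 1)*(v^2 - 7*v + 10) = v*(v - 5)*(v - 1)*(v - 2)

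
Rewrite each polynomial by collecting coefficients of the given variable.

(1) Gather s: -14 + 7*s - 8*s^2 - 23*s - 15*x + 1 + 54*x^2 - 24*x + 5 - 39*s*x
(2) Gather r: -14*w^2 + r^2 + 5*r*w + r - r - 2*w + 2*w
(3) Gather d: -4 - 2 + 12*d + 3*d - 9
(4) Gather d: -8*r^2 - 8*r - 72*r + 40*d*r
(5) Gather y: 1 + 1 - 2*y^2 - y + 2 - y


(1) = -8*s^2 + s*(-39*x - 16) + 54*x^2 - 39*x - 8
(2) = r^2 + 5*r*w - 14*w^2
(3) = 15*d - 15
(4) = 40*d*r - 8*r^2 - 80*r
(5) = -2*y^2 - 2*y + 4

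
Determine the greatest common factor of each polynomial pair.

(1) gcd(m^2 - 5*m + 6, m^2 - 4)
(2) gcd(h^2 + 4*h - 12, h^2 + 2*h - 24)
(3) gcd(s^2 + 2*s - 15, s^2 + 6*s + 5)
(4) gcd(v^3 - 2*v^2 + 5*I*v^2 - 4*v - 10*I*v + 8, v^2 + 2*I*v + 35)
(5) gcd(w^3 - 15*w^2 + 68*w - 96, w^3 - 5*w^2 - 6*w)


(1) = m - 2
(2) = gcd((h - 2)*(h + 6), (h - 4)*(h + 6)) = h + 6
(3) = gcd((s - 3)*(s + 5), (s + 1)*(s + 5)) = s + 5
(4) = gcd((v - 2)*(v + I)*(v + 4*I), (v - 5*I)*(v + 7*I)) = 1
(5) = 1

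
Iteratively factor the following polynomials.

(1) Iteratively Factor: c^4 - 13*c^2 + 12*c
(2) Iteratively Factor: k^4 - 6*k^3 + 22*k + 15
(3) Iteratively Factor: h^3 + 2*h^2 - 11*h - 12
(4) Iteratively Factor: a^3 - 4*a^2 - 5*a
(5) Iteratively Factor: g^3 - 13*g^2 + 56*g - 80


(1) = (c - 1)*(c^3 + c^2 - 12*c) = (c - 1)*(c + 4)*(c^2 - 3*c) = c*(c - 1)*(c + 4)*(c - 3)
(2) = (k - 3)*(k^3 - 3*k^2 - 9*k - 5) = (k - 3)*(k + 1)*(k^2 - 4*k - 5) = (k - 5)*(k - 3)*(k + 1)*(k + 1)
(3) = (h + 1)*(h^2 + h - 12) = (h + 1)*(h + 4)*(h - 3)
(4) = (a)*(a^2 - 4*a - 5) = a*(a - 5)*(a + 1)
(5) = (g - 4)*(g^2 - 9*g + 20) = (g - 4)^2*(g - 5)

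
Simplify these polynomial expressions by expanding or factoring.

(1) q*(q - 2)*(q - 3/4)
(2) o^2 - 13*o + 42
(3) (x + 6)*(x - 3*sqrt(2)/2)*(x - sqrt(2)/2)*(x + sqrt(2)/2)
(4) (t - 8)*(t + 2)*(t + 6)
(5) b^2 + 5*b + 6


(1) = q^3 - 11*q^2/4 + 3*q/2
(2) = (o - 7)*(o - 6)
(3) = x^4 - 3*sqrt(2)*x^3/2 + 6*x^3 - 9*sqrt(2)*x^2 - x^2/2 - 3*x + 3*sqrt(2)*x/4 + 9*sqrt(2)/2
(4) = t^3 - 52*t - 96
(5) = (b + 2)*(b + 3)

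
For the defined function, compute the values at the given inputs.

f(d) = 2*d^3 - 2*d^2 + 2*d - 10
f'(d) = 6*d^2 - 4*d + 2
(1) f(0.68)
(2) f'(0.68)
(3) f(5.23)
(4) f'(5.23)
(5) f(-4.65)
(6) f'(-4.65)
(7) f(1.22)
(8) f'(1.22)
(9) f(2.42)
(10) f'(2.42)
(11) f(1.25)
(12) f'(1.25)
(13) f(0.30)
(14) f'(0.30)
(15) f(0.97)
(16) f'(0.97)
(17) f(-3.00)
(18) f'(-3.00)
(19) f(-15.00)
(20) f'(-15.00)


(1) = -8.94
(2) = 2.05
(3) = 231.87
(4) = 145.20
(5) = -263.63
(6) = 150.34
(7) = -6.91
(8) = 6.05
(9) = 11.47
(10) = 27.46
(11) = -6.72
(12) = 6.38
(13) = -9.53
(14) = 1.34
(15) = -8.12
(16) = 3.77
(17) = -88.00
(18) = 68.00
(19) = -7240.00
(20) = 1412.00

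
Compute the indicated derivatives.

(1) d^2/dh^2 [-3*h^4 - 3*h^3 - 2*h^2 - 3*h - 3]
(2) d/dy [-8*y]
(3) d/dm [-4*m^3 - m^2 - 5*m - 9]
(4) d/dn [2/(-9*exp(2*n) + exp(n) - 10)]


(1) = -36*h^2 - 18*h - 4
(2) = -8
(3) = -12*m^2 - 2*m - 5
(4) = (36*exp(n) - 2)*exp(n)/(9*exp(2*n) - exp(n) + 10)^2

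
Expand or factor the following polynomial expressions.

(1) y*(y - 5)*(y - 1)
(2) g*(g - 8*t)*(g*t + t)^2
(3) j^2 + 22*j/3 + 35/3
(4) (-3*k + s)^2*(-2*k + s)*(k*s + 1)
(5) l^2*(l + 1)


(1) = y^3 - 6*y^2 + 5*y
(2) = g^4*t^2 - 8*g^3*t^3 + 2*g^3*t^2 - 16*g^2*t^3 + g^2*t^2 - 8*g*t^3
(3) = (j + 7/3)*(j + 5)
(4) = -18*k^4*s + 21*k^3*s^2 - 18*k^3 - 8*k^2*s^3 + 21*k^2*s + k*s^4 - 8*k*s^2 + s^3
(5) = l^3 + l^2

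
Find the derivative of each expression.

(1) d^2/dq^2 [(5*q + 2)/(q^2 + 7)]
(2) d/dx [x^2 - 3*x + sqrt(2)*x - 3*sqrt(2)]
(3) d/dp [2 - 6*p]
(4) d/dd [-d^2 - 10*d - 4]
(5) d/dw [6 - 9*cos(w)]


(1) = 2*(4*q^2*(5*q + 2) - (15*q + 2)*(q^2 + 7))/(q^2 + 7)^3
(2) = 2*x - 3 + sqrt(2)
(3) = -6
(4) = -2*d - 10
(5) = 9*sin(w)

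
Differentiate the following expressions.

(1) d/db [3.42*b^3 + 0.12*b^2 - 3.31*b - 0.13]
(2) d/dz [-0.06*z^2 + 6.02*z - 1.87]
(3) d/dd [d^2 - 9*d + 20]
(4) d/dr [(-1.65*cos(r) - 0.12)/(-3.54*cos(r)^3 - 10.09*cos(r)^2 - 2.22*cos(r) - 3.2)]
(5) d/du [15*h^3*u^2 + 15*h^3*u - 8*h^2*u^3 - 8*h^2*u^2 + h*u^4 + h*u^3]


(1) = 10.26*b^2 + 0.24*b - 3.31
(2) = 6.02 - 0.12*z
(3) = 2*d - 9
(4) = (11.682*cos(r)^3 + 17.9229*cos(r)^2 + 2.4216*cos(r) - 5.0136)*sin(r)/(12.5316*cos(r)^6 + 71.4372*cos(r)^5 + 117.5257*cos(r)^4 + 67.4556*cos(r)^3 + 69.5044*cos(r)^2 + 14.208*cos(r) + 10.24)
(5) = h*(30*h^2*u + 15*h^2 - 24*h*u^2 - 16*h*u + 4*u^3 + 3*u^2)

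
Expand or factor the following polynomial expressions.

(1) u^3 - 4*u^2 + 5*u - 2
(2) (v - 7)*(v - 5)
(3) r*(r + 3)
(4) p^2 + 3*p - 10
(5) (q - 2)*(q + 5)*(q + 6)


(1) = (u - 2)*(u - 1)^2
(2) = v^2 - 12*v + 35
(3) = r^2 + 3*r
(4) = (p - 2)*(p + 5)
(5) = q^3 + 9*q^2 + 8*q - 60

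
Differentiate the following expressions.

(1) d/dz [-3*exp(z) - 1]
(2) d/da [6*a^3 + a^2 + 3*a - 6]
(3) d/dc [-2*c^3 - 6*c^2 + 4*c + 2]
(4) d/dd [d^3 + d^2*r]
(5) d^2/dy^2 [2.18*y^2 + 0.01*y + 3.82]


(1) = -3*exp(z)
(2) = 18*a^2 + 2*a + 3
(3) = -6*c^2 - 12*c + 4
(4) = d*(3*d + 2*r)
(5) = 4.36000000000000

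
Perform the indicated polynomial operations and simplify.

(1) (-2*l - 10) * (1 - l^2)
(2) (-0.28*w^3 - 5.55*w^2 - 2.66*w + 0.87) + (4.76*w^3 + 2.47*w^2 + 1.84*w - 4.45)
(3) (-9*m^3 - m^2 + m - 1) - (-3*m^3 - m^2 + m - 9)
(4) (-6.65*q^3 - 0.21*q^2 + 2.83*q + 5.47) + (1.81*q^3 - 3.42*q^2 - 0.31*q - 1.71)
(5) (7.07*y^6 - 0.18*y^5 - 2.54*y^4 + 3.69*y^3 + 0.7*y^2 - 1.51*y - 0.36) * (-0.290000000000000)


(1) = 2*l^3 + 10*l^2 - 2*l - 10
(2) = 4.48*w^3 - 3.08*w^2 - 0.82*w - 3.58
(3) = 8 - 6*m^3
(4) = -4.84*q^3 - 3.63*q^2 + 2.52*q + 3.76
(5) = -2.0503*y^6 + 0.0522*y^5 + 0.7366*y^4 - 1.0701*y^3 - 0.203*y^2 + 0.4379*y + 0.1044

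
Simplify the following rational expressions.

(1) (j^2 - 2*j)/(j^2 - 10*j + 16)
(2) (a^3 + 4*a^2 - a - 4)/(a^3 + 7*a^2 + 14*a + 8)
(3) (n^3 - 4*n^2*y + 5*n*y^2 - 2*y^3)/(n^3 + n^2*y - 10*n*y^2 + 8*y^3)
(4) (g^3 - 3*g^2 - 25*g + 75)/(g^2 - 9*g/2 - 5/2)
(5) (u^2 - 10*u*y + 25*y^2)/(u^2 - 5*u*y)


(1) = j/(j - 8)
(2) = (a - 1)/(a + 2)
(3) = (n - y)/(n + 4*y)
(4) = (2*g^2 + 4*g - 30)/(2*g + 1)
(5) = (u - 5*y)/u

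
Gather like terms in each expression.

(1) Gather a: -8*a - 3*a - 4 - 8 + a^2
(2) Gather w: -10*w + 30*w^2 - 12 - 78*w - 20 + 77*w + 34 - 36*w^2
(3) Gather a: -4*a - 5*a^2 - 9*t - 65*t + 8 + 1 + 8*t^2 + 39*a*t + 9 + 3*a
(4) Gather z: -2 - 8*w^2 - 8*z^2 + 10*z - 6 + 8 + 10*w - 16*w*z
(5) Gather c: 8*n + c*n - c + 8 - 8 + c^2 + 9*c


(1) = a^2 - 11*a - 12
(2) = -6*w^2 - 11*w + 2
(3) = -5*a^2 + a*(39*t - 1) + 8*t^2 - 74*t + 18
(4) = -8*w^2 + 10*w - 8*z^2 + z*(10 - 16*w)
(5) = c^2 + c*(n + 8) + 8*n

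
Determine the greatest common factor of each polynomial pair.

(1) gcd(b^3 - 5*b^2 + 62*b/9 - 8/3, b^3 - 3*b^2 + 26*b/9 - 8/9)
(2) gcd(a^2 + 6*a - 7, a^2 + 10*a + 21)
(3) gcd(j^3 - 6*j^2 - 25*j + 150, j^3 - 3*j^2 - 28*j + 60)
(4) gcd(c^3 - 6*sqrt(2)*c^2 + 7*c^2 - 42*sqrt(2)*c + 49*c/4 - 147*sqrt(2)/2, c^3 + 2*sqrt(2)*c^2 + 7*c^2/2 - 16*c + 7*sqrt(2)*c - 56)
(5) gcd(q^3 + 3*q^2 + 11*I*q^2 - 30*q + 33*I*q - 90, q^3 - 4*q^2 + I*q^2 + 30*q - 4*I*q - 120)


(1) = b^2 - 2*b + 8/9
(2) = a + 7
(3) = j^2 - j - 30
(4) = gcd((c + 7/2)^2*(c - 6*sqrt(2)), (c + 7/2)*(c - 2*sqrt(2))*(c + 4*sqrt(2))) = c + 7/2
(5) = q + 6*I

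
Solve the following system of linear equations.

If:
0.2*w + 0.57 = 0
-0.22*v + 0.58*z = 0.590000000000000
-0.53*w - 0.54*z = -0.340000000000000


Then:
v = 6.35
w = -2.85
z = 3.43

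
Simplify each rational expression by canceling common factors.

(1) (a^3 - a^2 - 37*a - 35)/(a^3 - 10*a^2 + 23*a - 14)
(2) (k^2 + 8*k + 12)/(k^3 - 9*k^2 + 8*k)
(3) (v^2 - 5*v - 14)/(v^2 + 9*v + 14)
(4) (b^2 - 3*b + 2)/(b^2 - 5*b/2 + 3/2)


(1) = (a^2 + 6*a + 5)/(a^2 - 3*a + 2)
(2) = (k^2 + 8*k + 12)/(k^3 - 9*k^2 + 8*k)
(3) = (v - 7)/(v + 7)
(4) = (2*b - 4)/(2*b - 3)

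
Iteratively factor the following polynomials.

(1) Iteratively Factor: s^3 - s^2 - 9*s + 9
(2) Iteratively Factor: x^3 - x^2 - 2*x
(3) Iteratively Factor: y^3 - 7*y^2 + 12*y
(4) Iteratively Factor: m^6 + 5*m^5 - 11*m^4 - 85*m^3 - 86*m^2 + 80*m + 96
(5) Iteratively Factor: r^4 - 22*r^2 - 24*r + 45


(1) = (s - 3)*(s^2 + 2*s - 3) = (s - 3)*(s - 1)*(s + 3)
(2) = (x + 1)*(x^2 - 2*x) = x*(x + 1)*(x - 2)
(3) = (y)*(y^2 - 7*y + 12) = y*(y - 3)*(y - 4)
(4) = (m + 3)*(m^5 + 2*m^4 - 17*m^3 - 34*m^2 + 16*m + 32) = (m + 3)*(m + 4)*(m^4 - 2*m^3 - 9*m^2 + 2*m + 8) = (m - 4)*(m + 3)*(m + 4)*(m^3 + 2*m^2 - m - 2) = (m - 4)*(m + 1)*(m + 3)*(m + 4)*(m^2 + m - 2) = (m - 4)*(m + 1)*(m + 2)*(m + 3)*(m + 4)*(m - 1)
(5) = (r - 5)*(r^3 + 5*r^2 + 3*r - 9) = (r - 5)*(r + 3)*(r^2 + 2*r - 3) = (r - 5)*(r - 1)*(r + 3)*(r + 3)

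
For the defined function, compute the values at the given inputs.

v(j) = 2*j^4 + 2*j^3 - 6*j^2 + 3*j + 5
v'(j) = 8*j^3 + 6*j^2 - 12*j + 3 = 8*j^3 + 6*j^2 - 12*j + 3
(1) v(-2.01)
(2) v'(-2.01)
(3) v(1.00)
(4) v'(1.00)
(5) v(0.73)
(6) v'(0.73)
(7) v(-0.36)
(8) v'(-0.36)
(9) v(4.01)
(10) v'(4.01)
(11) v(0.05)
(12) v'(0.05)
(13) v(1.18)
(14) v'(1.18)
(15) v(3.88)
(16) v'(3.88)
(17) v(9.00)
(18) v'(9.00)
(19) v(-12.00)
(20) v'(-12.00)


(1) = -8.87
(2) = -13.60
(3) = 6.00
(4) = 5.00
(5) = 5.34
(6) = 0.55
(7) = 3.08
(8) = 7.72
(9) = 566.65
(10) = 567.21
(11) = 5.14
(12) = 2.42
(13) = 7.35
(14) = 10.34
(15) = 496.41
(16) = 514.05
(17) = 14126.00
(18) = 6213.00
(19) = 37121.00
(20) = -12813.00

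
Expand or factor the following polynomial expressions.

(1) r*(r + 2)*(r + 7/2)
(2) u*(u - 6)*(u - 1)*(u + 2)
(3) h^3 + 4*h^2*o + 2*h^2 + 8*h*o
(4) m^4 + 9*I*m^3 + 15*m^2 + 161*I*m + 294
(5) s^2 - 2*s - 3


(1) = r^3 + 11*r^2/2 + 7*r
(2) = u^4 - 5*u^3 - 8*u^2 + 12*u
(3) = h*(h + 2)*(h + 4*o)
(4) = (m - 3*I)*(m - 2*I)*(m + 7*I)^2
(5) = (s - 3)*(s + 1)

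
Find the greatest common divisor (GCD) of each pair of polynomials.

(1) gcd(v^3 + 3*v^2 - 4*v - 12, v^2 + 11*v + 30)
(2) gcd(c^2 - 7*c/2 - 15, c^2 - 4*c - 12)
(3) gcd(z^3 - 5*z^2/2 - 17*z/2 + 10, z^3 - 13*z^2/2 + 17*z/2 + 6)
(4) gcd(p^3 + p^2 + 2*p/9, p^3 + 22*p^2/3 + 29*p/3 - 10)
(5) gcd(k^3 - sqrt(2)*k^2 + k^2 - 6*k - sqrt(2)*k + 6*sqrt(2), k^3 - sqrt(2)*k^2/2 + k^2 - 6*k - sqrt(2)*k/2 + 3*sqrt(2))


(1) = 1
(2) = gcd((c - 6)*(c + 5/2), (c - 6)*(c + 2)) = c - 6
(3) = gcd((z - 4)*(z - 1)*(z + 5/2), (z - 4)*(z - 3)*(z + 1/2)) = z - 4
(4) = 1
(5) = k^2 + k - 6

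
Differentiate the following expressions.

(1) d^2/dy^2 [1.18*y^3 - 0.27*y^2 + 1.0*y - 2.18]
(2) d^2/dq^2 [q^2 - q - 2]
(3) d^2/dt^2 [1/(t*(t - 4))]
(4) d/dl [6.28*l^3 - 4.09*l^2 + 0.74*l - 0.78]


(1) = 7.08*y - 0.54
(2) = 2
(3) = 2*(t^2 + t*(t - 4) + (t - 4)^2)/(t^3*(t - 4)^3)
(4) = 18.84*l^2 - 8.18*l + 0.74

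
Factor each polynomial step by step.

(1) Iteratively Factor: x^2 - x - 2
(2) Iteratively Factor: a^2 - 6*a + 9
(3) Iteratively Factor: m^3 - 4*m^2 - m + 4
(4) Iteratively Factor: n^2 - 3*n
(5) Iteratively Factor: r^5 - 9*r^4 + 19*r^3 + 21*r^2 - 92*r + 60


(1) = (x - 2)*(x + 1)
(2) = (a - 3)*(a - 3)
(3) = (m - 1)*(m^2 - 3*m - 4) = (m - 1)*(m + 1)*(m - 4)
(4) = (n)*(n - 3)
(5) = (r - 1)*(r^4 - 8*r^3 + 11*r^2 + 32*r - 60) = (r - 1)*(r + 2)*(r^3 - 10*r^2 + 31*r - 30) = (r - 5)*(r - 1)*(r + 2)*(r^2 - 5*r + 6) = (r - 5)*(r - 3)*(r - 1)*(r + 2)*(r - 2)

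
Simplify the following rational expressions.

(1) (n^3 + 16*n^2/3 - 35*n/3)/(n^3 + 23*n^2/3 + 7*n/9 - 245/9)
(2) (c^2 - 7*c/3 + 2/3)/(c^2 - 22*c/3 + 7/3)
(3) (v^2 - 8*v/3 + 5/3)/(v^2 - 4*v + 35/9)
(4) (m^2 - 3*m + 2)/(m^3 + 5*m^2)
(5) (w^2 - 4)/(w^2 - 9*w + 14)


(1) = 3*n/(3*n + 7)
(2) = (c - 2)/(c - 7)
(3) = (3*v - 3)/(3*v - 7)
(4) = (m^2 - 3*m + 2)/(m^3 + 5*m^2)
(5) = (w + 2)/(w - 7)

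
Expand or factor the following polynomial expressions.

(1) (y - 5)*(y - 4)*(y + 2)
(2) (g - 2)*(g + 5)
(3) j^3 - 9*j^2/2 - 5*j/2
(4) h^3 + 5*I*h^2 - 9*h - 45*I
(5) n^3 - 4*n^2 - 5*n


(1) = y^3 - 7*y^2 + 2*y + 40
(2) = g^2 + 3*g - 10
(3) = j*(j - 5)*(j + 1/2)
(4) = (h - 3)*(h + 3)*(h + 5*I)
(5) = n*(n - 5)*(n + 1)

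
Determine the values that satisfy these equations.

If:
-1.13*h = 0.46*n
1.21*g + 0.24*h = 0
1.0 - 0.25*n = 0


Then:
g = 0.32
h = -1.63
n = 4.00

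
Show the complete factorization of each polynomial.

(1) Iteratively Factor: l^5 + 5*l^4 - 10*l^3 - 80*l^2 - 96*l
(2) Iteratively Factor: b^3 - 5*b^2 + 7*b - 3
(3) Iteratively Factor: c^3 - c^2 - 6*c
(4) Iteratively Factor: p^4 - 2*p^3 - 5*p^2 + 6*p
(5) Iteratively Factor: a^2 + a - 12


(1) = (l - 4)*(l^4 + 9*l^3 + 26*l^2 + 24*l) = (l - 4)*(l + 2)*(l^3 + 7*l^2 + 12*l) = (l - 4)*(l + 2)*(l + 4)*(l^2 + 3*l) = (l - 4)*(l + 2)*(l + 3)*(l + 4)*(l)
(2) = (b - 3)*(b^2 - 2*b + 1) = (b - 3)*(b - 1)*(b - 1)
(3) = (c + 2)*(c^2 - 3*c) = (c - 3)*(c + 2)*(c)
(4) = (p - 3)*(p^3 + p^2 - 2*p) = p*(p - 3)*(p^2 + p - 2) = p*(p - 3)*(p - 1)*(p + 2)
(5) = (a + 4)*(a - 3)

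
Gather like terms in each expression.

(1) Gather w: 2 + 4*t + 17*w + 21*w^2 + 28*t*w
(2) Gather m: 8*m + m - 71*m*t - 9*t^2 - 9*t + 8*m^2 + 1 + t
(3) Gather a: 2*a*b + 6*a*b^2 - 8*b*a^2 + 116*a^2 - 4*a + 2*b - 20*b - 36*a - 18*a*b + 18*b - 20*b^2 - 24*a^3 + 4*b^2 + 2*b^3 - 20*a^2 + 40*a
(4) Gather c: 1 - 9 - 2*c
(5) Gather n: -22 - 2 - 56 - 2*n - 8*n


(1) = 4*t + 21*w^2 + w*(28*t + 17) + 2
(2) = 8*m^2 + m*(9 - 71*t) - 9*t^2 - 8*t + 1
(3) = -24*a^3 + a^2*(96 - 8*b) + a*(6*b^2 - 16*b) + 2*b^3 - 16*b^2
(4) = -2*c - 8
(5) = -10*n - 80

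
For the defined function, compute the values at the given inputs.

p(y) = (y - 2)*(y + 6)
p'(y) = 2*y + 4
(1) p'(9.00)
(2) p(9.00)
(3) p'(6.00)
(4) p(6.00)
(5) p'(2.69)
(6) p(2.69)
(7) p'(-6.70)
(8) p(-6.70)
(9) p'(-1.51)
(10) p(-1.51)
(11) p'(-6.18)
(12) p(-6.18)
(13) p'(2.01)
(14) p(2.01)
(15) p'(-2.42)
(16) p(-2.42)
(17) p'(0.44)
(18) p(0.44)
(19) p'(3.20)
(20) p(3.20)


(1) = 22.00
(2) = 105.00
(3) = 16.00
(4) = 48.00
(5) = 9.38
(6) = 6.00
(7) = -9.40
(8) = 6.09
(9) = 0.98
(10) = -15.76
(11) = -8.36
(12) = 1.47
(13) = 8.02
(14) = 0.08
(15) = -0.84
(16) = -15.82
(17) = 4.88
(18) = -10.05
(19) = 10.40
(20) = 11.04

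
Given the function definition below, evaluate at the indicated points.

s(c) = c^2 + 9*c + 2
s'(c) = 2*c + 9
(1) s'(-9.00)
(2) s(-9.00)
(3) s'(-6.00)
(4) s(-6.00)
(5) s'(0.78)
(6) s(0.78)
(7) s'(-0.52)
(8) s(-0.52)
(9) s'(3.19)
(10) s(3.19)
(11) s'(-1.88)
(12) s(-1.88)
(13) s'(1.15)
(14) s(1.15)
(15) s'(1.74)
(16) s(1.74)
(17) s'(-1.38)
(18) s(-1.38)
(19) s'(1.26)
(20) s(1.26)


(1) = -9.00
(2) = 2.00
(3) = -3.00
(4) = -16.00
(5) = 10.56
(6) = 9.63
(7) = 7.96
(8) = -2.41
(9) = 15.38
(10) = 40.89
(11) = 5.24
(12) = -11.39
(13) = 11.30
(14) = 13.67
(15) = 12.48
(16) = 20.69
(17) = 6.24
(18) = -8.52
(19) = 11.52
(20) = 14.93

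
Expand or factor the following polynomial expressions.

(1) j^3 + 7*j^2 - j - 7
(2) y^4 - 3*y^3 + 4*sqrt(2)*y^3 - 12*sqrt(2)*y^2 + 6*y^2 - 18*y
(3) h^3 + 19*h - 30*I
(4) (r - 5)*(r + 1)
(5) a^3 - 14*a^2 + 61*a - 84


(1) = (j - 1)*(j + 1)*(j + 7)
(2) = y*(y - 3)*(y + sqrt(2))*(y + 3*sqrt(2))
(3) = (h - 3*I)*(h - 2*I)*(h + 5*I)
(4) = r^2 - 4*r - 5
(5) = (a - 7)*(a - 4)*(a - 3)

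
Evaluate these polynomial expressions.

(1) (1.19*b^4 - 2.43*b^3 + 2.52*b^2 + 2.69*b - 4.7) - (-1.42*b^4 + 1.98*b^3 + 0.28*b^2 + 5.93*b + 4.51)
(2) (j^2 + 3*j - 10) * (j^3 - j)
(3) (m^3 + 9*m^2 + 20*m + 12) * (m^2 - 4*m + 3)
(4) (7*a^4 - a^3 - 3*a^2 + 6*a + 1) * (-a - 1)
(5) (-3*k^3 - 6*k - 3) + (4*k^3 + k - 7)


(1) = 2.61*b^4 - 4.41*b^3 + 2.24*b^2 - 3.24*b - 9.21
(2) = j^5 + 3*j^4 - 11*j^3 - 3*j^2 + 10*j
(3) = m^5 + 5*m^4 - 13*m^3 - 41*m^2 + 12*m + 36
(4) = -7*a^5 - 6*a^4 + 4*a^3 - 3*a^2 - 7*a - 1
(5) = k^3 - 5*k - 10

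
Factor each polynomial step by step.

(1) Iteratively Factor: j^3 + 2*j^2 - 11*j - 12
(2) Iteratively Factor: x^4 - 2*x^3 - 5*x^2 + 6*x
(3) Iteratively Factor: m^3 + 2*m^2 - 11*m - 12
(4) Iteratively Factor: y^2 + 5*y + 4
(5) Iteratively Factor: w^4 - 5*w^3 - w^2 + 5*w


(1) = (j - 3)*(j^2 + 5*j + 4) = (j - 3)*(j + 1)*(j + 4)
(2) = (x - 3)*(x^3 + x^2 - 2*x) = (x - 3)*(x - 1)*(x^2 + 2*x) = x*(x - 3)*(x - 1)*(x + 2)
(3) = (m + 1)*(m^2 + m - 12) = (m - 3)*(m + 1)*(m + 4)
(4) = (y + 4)*(y + 1)
(5) = (w - 1)*(w^3 - 4*w^2 - 5*w) = (w - 5)*(w - 1)*(w^2 + w) = w*(w - 5)*(w - 1)*(w + 1)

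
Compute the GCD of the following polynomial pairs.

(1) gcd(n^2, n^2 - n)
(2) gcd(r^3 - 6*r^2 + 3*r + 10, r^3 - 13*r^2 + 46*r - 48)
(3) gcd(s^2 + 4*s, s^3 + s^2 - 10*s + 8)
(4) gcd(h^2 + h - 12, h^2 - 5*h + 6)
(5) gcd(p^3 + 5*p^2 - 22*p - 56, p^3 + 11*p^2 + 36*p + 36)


(1) = n
(2) = gcd((r - 5)*(r - 2)*(r + 1), (r - 8)*(r - 3)*(r - 2)) = r - 2
(3) = gcd(s*(s + 4), (s - 2)*(s - 1)*(s + 4)) = s + 4
(4) = h - 3
(5) = gcd((p - 4)*(p + 2)*(p + 7), (p + 2)*(p + 3)*(p + 6)) = p + 2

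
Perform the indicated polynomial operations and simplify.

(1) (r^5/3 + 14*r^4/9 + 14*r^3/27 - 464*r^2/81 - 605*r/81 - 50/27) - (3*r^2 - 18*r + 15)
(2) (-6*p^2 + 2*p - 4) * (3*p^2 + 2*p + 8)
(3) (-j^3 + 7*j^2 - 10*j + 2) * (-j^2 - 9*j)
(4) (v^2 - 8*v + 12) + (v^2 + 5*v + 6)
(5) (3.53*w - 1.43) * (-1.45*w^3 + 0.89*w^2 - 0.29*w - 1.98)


(1) = r^5/3 + 14*r^4/9 + 14*r^3/27 - 707*r^2/81 + 853*r/81 - 455/27
(2) = -18*p^4 - 6*p^3 - 56*p^2 + 8*p - 32
(3) = j^5 + 2*j^4 - 53*j^3 + 88*j^2 - 18*j
(4) = 2*v^2 - 3*v + 18
(5) = -5.1185*w^4 + 5.2152*w^3 - 2.2964*w^2 - 6.5747*w + 2.8314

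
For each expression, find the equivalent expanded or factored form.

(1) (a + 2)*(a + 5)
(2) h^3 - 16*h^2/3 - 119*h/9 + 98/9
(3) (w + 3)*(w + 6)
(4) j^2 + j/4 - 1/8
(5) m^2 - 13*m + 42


(1) = a^2 + 7*a + 10
(2) = (h - 7)*(h - 2/3)*(h + 7/3)
(3) = w^2 + 9*w + 18
(4) = (j - 1/4)*(j + 1/2)
(5) = (m - 7)*(m - 6)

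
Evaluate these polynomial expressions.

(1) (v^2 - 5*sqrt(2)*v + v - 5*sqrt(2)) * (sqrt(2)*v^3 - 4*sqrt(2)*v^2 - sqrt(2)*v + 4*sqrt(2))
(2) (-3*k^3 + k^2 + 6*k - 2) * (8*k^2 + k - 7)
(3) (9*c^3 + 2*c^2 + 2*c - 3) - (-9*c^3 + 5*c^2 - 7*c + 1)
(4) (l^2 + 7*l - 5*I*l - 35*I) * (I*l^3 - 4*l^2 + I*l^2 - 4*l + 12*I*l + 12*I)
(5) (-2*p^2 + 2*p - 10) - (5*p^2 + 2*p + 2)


(1) = sqrt(2)*v^5 - 10*v^4 - 3*sqrt(2)*v^4 - 5*sqrt(2)*v^3 + 30*v^3 + 3*sqrt(2)*v^2 + 50*v^2 - 30*v + 4*sqrt(2)*v - 40
(2) = -24*k^5 + 5*k^4 + 70*k^3 - 17*k^2 - 44*k + 14
(3) = 18*c^3 - 3*c^2 + 9*c - 4
(4) = I*l^5 + l^4 + 8*I*l^4 + 8*l^3 + 39*I*l^3 + 67*l^2 + 256*I*l^2 + 480*l + 224*I*l + 420
(5) = -7*p^2 - 12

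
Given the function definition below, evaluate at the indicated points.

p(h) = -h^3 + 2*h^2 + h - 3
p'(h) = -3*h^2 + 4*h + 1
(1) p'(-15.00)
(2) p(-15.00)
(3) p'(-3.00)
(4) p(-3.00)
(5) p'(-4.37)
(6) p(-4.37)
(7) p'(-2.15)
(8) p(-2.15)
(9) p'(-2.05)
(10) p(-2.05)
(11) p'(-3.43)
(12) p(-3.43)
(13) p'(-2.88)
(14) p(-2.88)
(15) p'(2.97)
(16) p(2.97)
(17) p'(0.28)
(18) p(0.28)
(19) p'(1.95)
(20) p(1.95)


(1) = -734.00
(2) = 3807.00
(3) = -38.00
(4) = 39.00
(5) = -73.77
(6) = 114.28
(7) = -21.47
(8) = 14.03
(9) = -19.81
(10) = 11.97
(11) = -48.01
(12) = 57.45
(13) = -35.40
(14) = 34.60
(15) = -13.58
(16) = -8.59
(17) = 1.88
(18) = -2.59
(19) = -2.61
(20) = -0.86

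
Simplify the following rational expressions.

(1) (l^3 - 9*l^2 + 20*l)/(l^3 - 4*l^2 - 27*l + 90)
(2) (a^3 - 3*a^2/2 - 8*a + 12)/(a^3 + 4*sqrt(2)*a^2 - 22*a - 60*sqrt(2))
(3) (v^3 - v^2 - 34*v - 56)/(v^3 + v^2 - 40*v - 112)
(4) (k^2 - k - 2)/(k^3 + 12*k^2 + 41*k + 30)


(1) = (l^3 - 9*l^2 + 20*l)/(l^3 - 4*l^2 - 27*l + 90)
(2) = (2*a^2 + a*(-4*sqrt(2) - 3) + 6*sqrt(2))/(2*a^2 + 4*sqrt(2)*a - 60)
(3) = (v + 2)/(v + 4)
(4) = (k - 2)/(k^2 + 11*k + 30)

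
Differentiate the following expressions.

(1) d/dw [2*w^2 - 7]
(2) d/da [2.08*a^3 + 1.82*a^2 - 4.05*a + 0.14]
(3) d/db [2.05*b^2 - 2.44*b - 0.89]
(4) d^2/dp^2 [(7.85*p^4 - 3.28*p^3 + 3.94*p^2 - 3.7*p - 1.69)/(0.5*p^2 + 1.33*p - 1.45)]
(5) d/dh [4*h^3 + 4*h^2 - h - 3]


(1) = 4*w
(2) = 6.24*a^2 + 3.64*a - 4.05
(3) = 4.1*b - 2.44
(4) = (3.925*p^6 + 31.3215*p^5 + 49.16769*p^4 - 265.669784*p^3 + 250.61238*p^2 - 64.2153*p - 6.132582)/(0.125*p^6 + 0.9975*p^5 + 1.56585*p^4 - 3.432863*p^3 - 4.540965*p^2 + 8.388975*p - 3.048625)
(5) = 12*h^2 + 8*h - 1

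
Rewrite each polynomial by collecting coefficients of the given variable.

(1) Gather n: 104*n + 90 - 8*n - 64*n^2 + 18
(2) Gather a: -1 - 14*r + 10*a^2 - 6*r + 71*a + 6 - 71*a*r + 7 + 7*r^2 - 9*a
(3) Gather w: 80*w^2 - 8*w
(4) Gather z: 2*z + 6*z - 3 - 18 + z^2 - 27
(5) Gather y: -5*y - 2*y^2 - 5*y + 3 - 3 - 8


(1) = -64*n^2 + 96*n + 108
(2) = 10*a^2 + a*(62 - 71*r) + 7*r^2 - 20*r + 12
(3) = 80*w^2 - 8*w
(4) = z^2 + 8*z - 48
(5) = -2*y^2 - 10*y - 8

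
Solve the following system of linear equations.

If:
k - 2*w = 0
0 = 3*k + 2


Then:
k = -2/3
w = -1/3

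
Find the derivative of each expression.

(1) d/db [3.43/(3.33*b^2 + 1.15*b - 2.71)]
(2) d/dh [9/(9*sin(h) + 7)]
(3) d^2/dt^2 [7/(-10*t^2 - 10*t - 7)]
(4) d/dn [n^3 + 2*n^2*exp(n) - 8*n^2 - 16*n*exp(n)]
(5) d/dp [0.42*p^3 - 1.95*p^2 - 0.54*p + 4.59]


(1) = (-22.8438*b - 3.9445)/(3.33*b^2 + 1.15*b - 2.71)^2
(2) = -81*cos(h)/(9*sin(h) + 7)^2
(3) = 140*(10*t^2 + 10*t - 10*(2*t + 1)^2 + 7)/(10*t^2 + 10*t + 7)^3
(4) = 2*n^2*exp(n) + 3*n^2 - 12*n*exp(n) - 16*n - 16*exp(n)
(5) = 1.26*p^2 - 3.9*p - 0.54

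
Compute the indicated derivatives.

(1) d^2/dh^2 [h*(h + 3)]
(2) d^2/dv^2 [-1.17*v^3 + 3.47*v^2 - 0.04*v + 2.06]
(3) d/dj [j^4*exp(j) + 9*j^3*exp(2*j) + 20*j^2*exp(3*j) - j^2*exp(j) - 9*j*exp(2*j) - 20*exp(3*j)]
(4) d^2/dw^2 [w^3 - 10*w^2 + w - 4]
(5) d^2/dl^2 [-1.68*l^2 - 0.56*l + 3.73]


(1) = 2
(2) = 6.94 - 7.02*v
(3) = (j^4 + 18*j^3*exp(j) + 4*j^3 + 60*j^2*exp(2*j) + 27*j^2*exp(j) - j^2 + 40*j*exp(2*j) - 18*j*exp(j) - 2*j - 60*exp(2*j) - 9*exp(j))*exp(j)
(4) = 6*w - 20
(5) = -3.36000000000000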